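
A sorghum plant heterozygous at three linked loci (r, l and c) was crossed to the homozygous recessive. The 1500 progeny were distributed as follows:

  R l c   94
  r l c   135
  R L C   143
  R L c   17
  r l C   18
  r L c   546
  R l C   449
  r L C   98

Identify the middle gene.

r

The two most frequent reciprocal classes, R l C and r L c, are the parental types, so the F1 was R l C / r L c.
The two rarest classes, r l C and R L c, are the double crossovers. Comparing them with the parentals, only the r allele has switched, so r is the middle locus and the order is c – r – l.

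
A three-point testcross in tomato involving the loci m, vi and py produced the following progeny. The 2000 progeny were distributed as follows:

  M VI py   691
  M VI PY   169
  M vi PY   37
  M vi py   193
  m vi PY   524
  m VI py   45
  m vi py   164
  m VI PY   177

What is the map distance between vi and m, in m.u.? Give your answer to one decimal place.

The two most frequent reciprocal classes, M VI py and m vi PY, are the parental types, so the F1 was M VI py / m vi PY.
The two rarest classes, m VI py and M vi PY, are the double crossovers. Comparing them with the parentals, only the m allele has switched, so m is the middle locus and the order is py – m – vi.
Crossovers in the m–vi interval produce the single-crossover classes M vi py and m VI PY (193 + 177 = 370) plus the double crossovers (82).
RF(m–vi) = (370 + 82) / 2000 = 452/2000 = 0.2260 → 22.6 m.u.

22.6 m.u.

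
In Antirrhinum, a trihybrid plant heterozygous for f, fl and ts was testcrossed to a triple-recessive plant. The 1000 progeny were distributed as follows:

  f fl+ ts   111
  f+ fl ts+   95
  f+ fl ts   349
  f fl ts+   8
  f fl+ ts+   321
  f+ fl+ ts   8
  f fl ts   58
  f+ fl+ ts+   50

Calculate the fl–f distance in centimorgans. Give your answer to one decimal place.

The two most frequent reciprocal classes, f fl+ ts+ and f+ fl ts, are the parental types, so the F1 was f fl+ ts+ / f+ fl ts.
The two rarest classes, f fl ts+ and f+ fl+ ts, are the double crossovers. Comparing them with the parentals, only the fl allele has switched, so fl is the middle locus and the order is ts – fl – f.
Crossovers in the fl–f interval produce the single-crossover classes f+ fl+ ts+ and f fl ts (50 + 58 = 108) plus the double crossovers (16).
RF(fl–f) = (108 + 16) / 1000 = 124/1000 = 0.1240 → 12.4 centimorgans.

12.4 centimorgans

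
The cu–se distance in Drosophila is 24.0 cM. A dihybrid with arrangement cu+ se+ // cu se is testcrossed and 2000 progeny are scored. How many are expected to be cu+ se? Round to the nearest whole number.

A map distance of 24.0 cM corresponds to a recombination frequency of 0.240.
The F1 is cu+ se+ / cu se, so cu+ se is a recombinant gamete class with expected frequency r/2 = 0.240/2 = 0.1200.
Expected number = 0.1200 × 2000 = 240.00 ≈ 240.

240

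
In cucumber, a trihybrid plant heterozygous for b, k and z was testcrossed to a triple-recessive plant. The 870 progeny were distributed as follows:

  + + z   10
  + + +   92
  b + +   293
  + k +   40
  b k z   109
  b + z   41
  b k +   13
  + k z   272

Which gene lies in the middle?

The two most frequent reciprocal classes, + k z and b + +, are the parental types, so the F1 was + k z / b + +.
The two rarest classes, + + z and b k +, are the double crossovers. Comparing them with the parentals, only the k allele has switched, so k is the middle locus and the order is z – k – b.

k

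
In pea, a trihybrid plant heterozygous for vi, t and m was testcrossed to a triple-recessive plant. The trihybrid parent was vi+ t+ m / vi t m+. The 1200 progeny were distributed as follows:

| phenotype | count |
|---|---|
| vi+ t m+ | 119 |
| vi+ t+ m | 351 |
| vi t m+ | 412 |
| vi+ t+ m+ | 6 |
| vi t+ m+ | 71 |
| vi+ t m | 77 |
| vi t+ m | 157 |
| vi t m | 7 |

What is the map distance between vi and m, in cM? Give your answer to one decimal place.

The two rarest classes, vi+ t+ m+ and vi t m, are the double crossovers. Comparing them with the parentals, only the m allele has switched, so m is the middle locus and the order is t – m – vi.
Crossovers in the m–vi interval produce the single-crossover classes vi t+ m and vi+ t m+ (157 + 119 = 276) plus the double crossovers (13).
RF(m–vi) = (276 + 13) / 1200 = 289/1200 = 0.2408 → 24.1 cM.

24.1 cM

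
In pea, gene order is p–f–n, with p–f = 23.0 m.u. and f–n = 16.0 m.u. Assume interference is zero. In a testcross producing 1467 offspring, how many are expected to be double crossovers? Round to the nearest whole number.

54

Map distances give recombination frequencies of 0.230 and 0.160 for the two intervals.
With no interference, expected double-crossover frequency = 0.230 × 0.160 = 0.03680.
Expected number = 0.03680 × 1467 = 53.99 ≈ 54.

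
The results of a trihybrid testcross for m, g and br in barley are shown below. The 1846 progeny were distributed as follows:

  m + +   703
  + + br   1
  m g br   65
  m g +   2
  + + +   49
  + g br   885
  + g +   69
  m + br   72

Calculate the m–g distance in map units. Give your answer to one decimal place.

The two most frequent reciprocal classes, m + + and + g br, are the parental types, so the F1 was m + + / + g br.
The two rarest classes, m g + and + + br, are the double crossovers. Comparing them with the parentals, only the g allele has switched, so g is the middle locus and the order is br – g – m.
Crossovers in the g–m interval produce the single-crossover classes + + + and m g br (49 + 65 = 114) plus the double crossovers (3).
RF(g–m) = (114 + 3) / 1846 = 117/1846 = 0.0634 → 6.3 map units.

6.3 map units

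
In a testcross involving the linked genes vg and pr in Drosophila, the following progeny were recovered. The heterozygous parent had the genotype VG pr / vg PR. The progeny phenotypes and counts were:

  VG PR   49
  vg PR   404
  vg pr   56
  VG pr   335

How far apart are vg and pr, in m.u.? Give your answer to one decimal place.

12.4 m.u.

The recombinant classes are VG PR and vg pr: 49 + 56 = 105.
Recombination frequency = 105/844 = 0.1244 ≈ 12.4%, i.e. 12.4 m.u.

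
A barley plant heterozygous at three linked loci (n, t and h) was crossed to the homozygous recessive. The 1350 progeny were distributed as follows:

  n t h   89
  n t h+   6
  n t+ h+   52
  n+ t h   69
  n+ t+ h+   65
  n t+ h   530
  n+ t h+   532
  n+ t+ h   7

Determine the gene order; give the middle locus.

n

The two most frequent reciprocal classes, n t+ h and n+ t h+, are the parental types, so the F1 was n t+ h / n+ t h+.
The two rarest classes, n+ t+ h and n t h+, are the double crossovers. Comparing them with the parentals, only the n allele has switched, so n is the middle locus and the order is h – n – t.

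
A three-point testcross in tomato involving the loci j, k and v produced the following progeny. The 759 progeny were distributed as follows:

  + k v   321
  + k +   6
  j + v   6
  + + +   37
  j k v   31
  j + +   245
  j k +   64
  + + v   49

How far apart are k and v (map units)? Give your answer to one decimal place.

16.5 map units

The two most frequent reciprocal classes, + k v and j + +, are the parental types, so the F1 was + k v / j + +.
The two rarest classes, + k + and j + v, are the double crossovers. Comparing them with the parentals, only the v allele has switched, so v is the middle locus and the order is k – v – j.
Crossovers in the k–v interval produce the single-crossover classes + + v and j k + (49 + 64 = 113) plus the double crossovers (12).
RF(k–v) = (113 + 12) / 759 = 125/759 = 0.1647 → 16.5 map units.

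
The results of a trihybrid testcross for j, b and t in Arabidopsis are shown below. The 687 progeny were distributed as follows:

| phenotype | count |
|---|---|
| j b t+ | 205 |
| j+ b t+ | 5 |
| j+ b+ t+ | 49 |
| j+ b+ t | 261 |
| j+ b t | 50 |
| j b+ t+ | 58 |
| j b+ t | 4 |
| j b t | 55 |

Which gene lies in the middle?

j

The two most frequent reciprocal classes, j+ b+ t and j b t+, are the parental types, so the F1 was j+ b+ t / j b t+.
The two rarest classes, j b+ t and j+ b t+, are the double crossovers. Comparing them with the parentals, only the j allele has switched, so j is the middle locus and the order is b – j – t.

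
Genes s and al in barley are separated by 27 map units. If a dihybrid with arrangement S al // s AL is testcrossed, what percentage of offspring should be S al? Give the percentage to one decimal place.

A map distance of 27 map units corresponds to a recombination frequency of 0.270.
The F1 is S al / s AL, so S al is a parental gamete class with expected frequency (1 − r)/2 = 0.730/2 = 0.3650.
That is 0.3650 = 36.5% of the progeny.

36.5%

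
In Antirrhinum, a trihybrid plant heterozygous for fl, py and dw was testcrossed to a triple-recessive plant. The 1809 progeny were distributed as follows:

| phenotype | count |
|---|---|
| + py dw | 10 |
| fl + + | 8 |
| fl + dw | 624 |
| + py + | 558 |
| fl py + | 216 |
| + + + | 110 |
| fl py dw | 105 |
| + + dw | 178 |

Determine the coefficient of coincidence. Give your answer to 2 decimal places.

0.34

The two most frequent reciprocal classes, + py + and fl + dw, are the parental types, so the F1 was + py + / fl + dw.
The two rarest classes, + py dw and fl + +, are the double crossovers. Comparing them with the parentals, only the dw allele has switched, so dw is the middle locus and the order is py – dw – fl.
py–dw: (215 + 18)/1809 = 0.1288; dw–fl: (394 + 18)/1809 = 0.2278.
Expected DCO frequency = 0.1288 × 0.2278 ≈ 0.02934; observed = 18/1809 ≈ 0.00995.
Coefficient of coincidence = 0.00995/0.02934 ≈ 0.34.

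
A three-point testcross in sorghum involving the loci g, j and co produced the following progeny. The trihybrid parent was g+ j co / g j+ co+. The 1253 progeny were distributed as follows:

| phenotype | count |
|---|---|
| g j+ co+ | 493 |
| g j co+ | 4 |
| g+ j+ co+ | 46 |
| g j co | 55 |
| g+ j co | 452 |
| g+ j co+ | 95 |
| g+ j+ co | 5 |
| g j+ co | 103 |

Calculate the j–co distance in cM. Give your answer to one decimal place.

The two rarest classes, g+ j+ co and g j co+, are the double crossovers. Comparing them with the parentals, only the j allele has switched, so j is the middle locus and the order is co – j – g.
Crossovers in the co–j interval produce the single-crossover classes g+ j co+ and g j+ co (95 + 103 = 198) plus the double crossovers (9).
RF(co–j) = (198 + 9) / 1253 = 207/1253 = 0.1652 → 16.5 cM.

16.5 cM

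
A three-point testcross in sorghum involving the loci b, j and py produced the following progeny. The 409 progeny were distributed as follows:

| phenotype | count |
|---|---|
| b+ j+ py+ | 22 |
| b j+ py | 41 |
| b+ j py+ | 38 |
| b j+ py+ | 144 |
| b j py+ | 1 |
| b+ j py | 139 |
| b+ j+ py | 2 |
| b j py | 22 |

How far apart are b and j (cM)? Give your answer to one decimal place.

11.5 cM

The two most frequent reciprocal classes, b j+ py+ and b+ j py, are the parental types, so the F1 was b j+ py+ / b+ j py.
The two rarest classes, b j py+ and b+ j+ py, are the double crossovers. Comparing them with the parentals, only the j allele has switched, so j is the middle locus and the order is b – j – py.
Crossovers in the b–j interval produce the single-crossover classes b+ j+ py+ and b j py (22 + 22 = 44) plus the double crossovers (3).
RF(b–j) = (44 + 3) / 409 = 47/409 = 0.1149 → 11.5 cM.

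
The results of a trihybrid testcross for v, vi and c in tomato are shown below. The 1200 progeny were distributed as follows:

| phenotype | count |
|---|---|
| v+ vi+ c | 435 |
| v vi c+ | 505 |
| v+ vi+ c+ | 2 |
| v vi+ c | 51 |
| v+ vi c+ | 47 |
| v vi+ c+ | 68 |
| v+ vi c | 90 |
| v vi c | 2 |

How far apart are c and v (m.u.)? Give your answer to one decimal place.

The two most frequent reciprocal classes, v vi c+ and v+ vi+ c, are the parental types, so the F1 was v vi c+ / v+ vi+ c.
The two rarest classes, v vi c and v+ vi+ c+, are the double crossovers. Comparing them with the parentals, only the c allele has switched, so c is the middle locus and the order is v – c – vi.
Crossovers in the v–c interval produce the single-crossover classes v+ vi c+ and v vi+ c (47 + 51 = 98) plus the double crossovers (4).
RF(v–c) = (98 + 4) / 1200 = 102/1200 = 0.0850 → 8.5 m.u.

8.5 m.u.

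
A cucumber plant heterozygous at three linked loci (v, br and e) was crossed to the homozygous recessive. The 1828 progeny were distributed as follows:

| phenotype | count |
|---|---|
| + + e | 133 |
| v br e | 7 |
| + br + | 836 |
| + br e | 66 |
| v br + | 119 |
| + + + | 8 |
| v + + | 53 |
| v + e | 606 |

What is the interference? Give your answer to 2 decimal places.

0.23

The two most frequent reciprocal classes, v + e and + br +, are the parental types, so the F1 was v + e / + br +.
The two rarest classes, v br e and + + +, are the double crossovers. Comparing them with the parentals, only the br allele has switched, so br is the middle locus and the order is v – br – e.
v–br: (252 + 15)/1828 = 0.1461; br–e: (119 + 15)/1828 = 0.0733.
Expected DCO frequency = 0.1461 × 0.0733 ≈ 0.01071; observed = 15/1828 ≈ 0.00821.
Coefficient of coincidence = 0.00821/0.01071 ≈ 0.77; interference = 1 − 0.77 = 0.23.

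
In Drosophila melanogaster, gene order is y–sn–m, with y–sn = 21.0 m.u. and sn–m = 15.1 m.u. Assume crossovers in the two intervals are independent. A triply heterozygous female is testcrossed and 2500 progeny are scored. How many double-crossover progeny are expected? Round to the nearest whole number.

Map distances give recombination frequencies of 0.210 and 0.151 for the two intervals.
With no interference, expected double-crossover frequency = 0.210 × 0.151 = 0.03171.
Expected number = 0.03171 × 2500 = 79.27 ≈ 79.

79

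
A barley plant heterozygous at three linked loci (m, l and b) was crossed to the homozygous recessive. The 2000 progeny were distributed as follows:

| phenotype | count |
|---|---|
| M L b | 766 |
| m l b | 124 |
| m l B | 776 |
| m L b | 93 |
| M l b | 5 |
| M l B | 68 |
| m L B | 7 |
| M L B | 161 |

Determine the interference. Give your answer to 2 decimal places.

0.53

The two most frequent reciprocal classes, M L b and m l B, are the parental types, so the F1 was M L b / m l B.
The two rarest classes, M l b and m L B, are the double crossovers. Comparing them with the parentals, only the l allele has switched, so l is the middle locus and the order is b – l – m.
b–l: (285 + 12)/2000 = 0.1485; l–m: (161 + 12)/2000 = 0.0865.
Expected DCO frequency = 0.1485 × 0.0865 ≈ 0.01285; observed = 12/2000 ≈ 0.00600.
Coefficient of coincidence = 0.00600/0.01285 ≈ 0.47; interference = 1 − 0.47 = 0.53.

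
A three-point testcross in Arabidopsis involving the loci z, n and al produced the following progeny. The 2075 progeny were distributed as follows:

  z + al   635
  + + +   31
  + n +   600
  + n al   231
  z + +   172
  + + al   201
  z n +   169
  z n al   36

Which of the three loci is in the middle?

n

The two most frequent reciprocal classes, z + al and + n +, are the parental types, so the F1 was z + al / + n +.
The two rarest classes, z n al and + + +, are the double crossovers. Comparing them with the parentals, only the n allele has switched, so n is the middle locus and the order is z – n – al.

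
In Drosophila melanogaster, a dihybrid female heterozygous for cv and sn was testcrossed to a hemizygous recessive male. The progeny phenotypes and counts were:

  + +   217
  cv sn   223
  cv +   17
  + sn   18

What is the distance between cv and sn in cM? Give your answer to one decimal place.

The two most frequent classes, + + (217) and cv sn (223), are the parental types, so the F1 was + + / cv sn.
The recombinant classes are + sn and cv +: 18 + 17 = 35.
Recombination frequency = 35/475 = 0.0737 ≈ 7.4%, i.e. 7.4 cM.

7.4 cM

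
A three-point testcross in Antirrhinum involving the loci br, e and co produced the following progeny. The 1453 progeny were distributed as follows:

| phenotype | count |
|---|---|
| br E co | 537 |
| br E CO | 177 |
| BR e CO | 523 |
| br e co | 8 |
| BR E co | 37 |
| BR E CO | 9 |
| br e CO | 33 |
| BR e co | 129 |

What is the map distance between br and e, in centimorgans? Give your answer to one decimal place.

6.0 centimorgans

The two most frequent reciprocal classes, br E co and BR e CO, are the parental types, so the F1 was br E co / BR e CO.
The two rarest classes, br e co and BR E CO, are the double crossovers. Comparing them with the parentals, only the e allele has switched, so e is the middle locus and the order is co – e – br.
Crossovers in the e–br interval produce the single-crossover classes BR E co and br e CO (37 + 33 = 70) plus the double crossovers (17).
RF(e–br) = (70 + 17) / 1453 = 87/1453 = 0.0599 → 6.0 centimorgans.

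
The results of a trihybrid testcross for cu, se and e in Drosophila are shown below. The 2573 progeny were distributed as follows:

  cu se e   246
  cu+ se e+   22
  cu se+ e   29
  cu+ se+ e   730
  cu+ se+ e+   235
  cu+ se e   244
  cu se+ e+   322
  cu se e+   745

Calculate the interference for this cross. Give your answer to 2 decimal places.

0.60

The two most frequent reciprocal classes, cu+ se+ e and cu se e+, are the parental types, so the F1 was cu+ se+ e / cu se e+.
The two rarest classes, cu se+ e and cu+ se e+, are the double crossovers. Comparing them with the parentals, only the cu allele has switched, so cu is the middle locus and the order is e – cu – se.
e–cu: (481 + 51)/2573 = 0.2068; cu–se: (566 + 51)/2573 = 0.2398.
Expected DCO frequency = 0.2068 × 0.2398 ≈ 0.04959; observed = 51/2573 ≈ 0.01982.
Coefficient of coincidence = 0.01982/0.04959 ≈ 0.40; interference = 1 − 0.40 = 0.60.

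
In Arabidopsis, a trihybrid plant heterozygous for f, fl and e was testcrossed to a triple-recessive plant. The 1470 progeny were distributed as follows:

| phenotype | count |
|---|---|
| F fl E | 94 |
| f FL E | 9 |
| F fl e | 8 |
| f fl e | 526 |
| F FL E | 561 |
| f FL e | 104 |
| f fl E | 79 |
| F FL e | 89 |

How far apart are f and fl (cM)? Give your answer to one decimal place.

14.6 cM

The two most frequent reciprocal classes, f fl e and F FL E, are the parental types, so the F1 was f fl e / F FL E.
The two rarest classes, F fl e and f FL E, are the double crossovers. Comparing them with the parentals, only the f allele has switched, so f is the middle locus and the order is fl – f – e.
Crossovers in the fl–f interval produce the single-crossover classes f FL e and F fl E (104 + 94 = 198) plus the double crossovers (17).
RF(fl–f) = (198 + 17) / 1470 = 215/1470 = 0.1463 → 14.6 cM.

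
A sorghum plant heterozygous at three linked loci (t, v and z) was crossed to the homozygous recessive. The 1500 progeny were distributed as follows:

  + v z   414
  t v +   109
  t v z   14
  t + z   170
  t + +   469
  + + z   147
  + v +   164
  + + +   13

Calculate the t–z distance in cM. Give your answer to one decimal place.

The two most frequent reciprocal classes, t + + and + v z, are the parental types, so the F1 was t + + / + v z.
The two rarest classes, + + + and t v z, are the double crossovers. Comparing them with the parentals, only the t allele has switched, so t is the middle locus and the order is v – t – z.
Crossovers in the t–z interval produce the single-crossover classes t + z and + v + (170 + 164 = 334) plus the double crossovers (27).
RF(t–z) = (334 + 27) / 1500 = 361/1500 = 0.2407 → 24.1 cM.

24.1 cM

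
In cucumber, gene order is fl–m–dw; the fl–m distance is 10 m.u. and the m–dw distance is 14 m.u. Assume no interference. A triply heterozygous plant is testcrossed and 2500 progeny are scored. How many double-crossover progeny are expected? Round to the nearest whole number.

Map distances give recombination frequencies of 0.100 and 0.140 for the two intervals.
With no interference, expected double-crossover frequency = 0.100 × 0.140 = 0.01400.
Expected number = 0.01400 × 2500 = 35.00 ≈ 35.

35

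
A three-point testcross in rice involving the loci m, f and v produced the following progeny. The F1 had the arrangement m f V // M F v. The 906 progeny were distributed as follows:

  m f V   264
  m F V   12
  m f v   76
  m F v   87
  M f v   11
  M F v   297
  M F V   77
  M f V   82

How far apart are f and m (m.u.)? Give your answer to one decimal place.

21.2 m.u.

The two rarest classes, m F V and M f v, are the double crossovers. Comparing them with the parentals, only the f allele has switched, so f is the middle locus and the order is v – f – m.
Crossovers in the f–m interval produce the single-crossover classes M f V and m F v (82 + 87 = 169) plus the double crossovers (23).
RF(f–m) = (169 + 23) / 906 = 192/906 = 0.2119 → 21.2 m.u.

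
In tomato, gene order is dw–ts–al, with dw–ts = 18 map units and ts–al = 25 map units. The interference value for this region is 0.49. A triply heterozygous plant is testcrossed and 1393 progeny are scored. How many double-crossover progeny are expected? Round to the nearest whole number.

Map distances give recombination frequencies of 0.180 and 0.250 for the two intervals.
With interference 0.49 (so coincidence = 0.51), expected double-crossover frequency = 0.180 × 0.250 × 0.51 = 0.02295.
Expected number = 0.02295 × 1393 = 31.97 ≈ 32.

32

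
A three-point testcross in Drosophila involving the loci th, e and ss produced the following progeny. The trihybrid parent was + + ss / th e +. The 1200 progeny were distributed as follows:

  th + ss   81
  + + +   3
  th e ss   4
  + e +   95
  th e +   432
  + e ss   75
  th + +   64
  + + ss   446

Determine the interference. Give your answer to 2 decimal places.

The two rarest classes, + + + and th e ss, are the double crossovers. Comparing them with the parentals, only the ss allele has switched, so ss is the middle locus and the order is th – ss – e.
th–ss: (176 + 7)/1200 = 0.1525; ss–e: (139 + 7)/1200 = 0.1217.
Expected DCO frequency = 0.1525 × 0.1217 ≈ 0.01856; observed = 7/1200 ≈ 0.00583.
Coefficient of coincidence = 0.00583/0.01856 ≈ 0.31; interference = 1 − 0.31 = 0.69.

0.69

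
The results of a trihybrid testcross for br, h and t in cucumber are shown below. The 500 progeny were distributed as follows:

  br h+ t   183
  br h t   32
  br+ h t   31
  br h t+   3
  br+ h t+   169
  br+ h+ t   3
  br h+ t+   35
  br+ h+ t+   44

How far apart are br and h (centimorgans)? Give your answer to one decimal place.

The two most frequent reciprocal classes, br h+ t and br+ h t+, are the parental types, so the F1 was br h+ t / br+ h t+.
The two rarest classes, br+ h+ t and br h t+, are the double crossovers. Comparing them with the parentals, only the br allele has switched, so br is the middle locus and the order is t – br – h.
Crossovers in the br–h interval produce the single-crossover classes br h t and br+ h+ t+ (32 + 44 = 76) plus the double crossovers (6).
RF(br–h) = (76 + 6) / 500 = 82/500 = 0.1640 → 16.4 centimorgans.

16.4 centimorgans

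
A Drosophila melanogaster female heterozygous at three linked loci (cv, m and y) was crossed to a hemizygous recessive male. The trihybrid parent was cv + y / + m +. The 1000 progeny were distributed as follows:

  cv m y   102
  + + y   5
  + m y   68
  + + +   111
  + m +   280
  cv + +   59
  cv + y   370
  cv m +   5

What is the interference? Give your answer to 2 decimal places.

The two rarest classes, + + y and cv m +, are the double crossovers. Comparing them with the parentals, only the cv allele has switched, so cv is the middle locus and the order is m – cv – y.
m–cv: (213 + 10)/1000 = 0.2230; cv–y: (127 + 10)/1000 = 0.1370.
Expected DCO frequency = 0.2230 × 0.1370 ≈ 0.03055; observed = 10/1000 ≈ 0.01000.
Coefficient of coincidence = 0.01000/0.03055 ≈ 0.33; interference = 1 − 0.33 = 0.67.

0.67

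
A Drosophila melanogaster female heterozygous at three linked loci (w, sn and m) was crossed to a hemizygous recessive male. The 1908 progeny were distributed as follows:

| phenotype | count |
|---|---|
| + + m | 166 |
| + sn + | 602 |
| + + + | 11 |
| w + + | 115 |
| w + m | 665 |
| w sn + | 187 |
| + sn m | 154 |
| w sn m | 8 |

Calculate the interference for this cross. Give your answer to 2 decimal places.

0.66

The two most frequent reciprocal classes, + sn + and w + m, are the parental types, so the F1 was + sn + / w + m.
The two rarest classes, + + + and w sn m, are the double crossovers. Comparing them with the parentals, only the sn allele has switched, so sn is the middle locus and the order is w – sn – m.
w–sn: (353 + 19)/1908 = 0.1950; sn–m: (269 + 19)/1908 = 0.1509.
Expected DCO frequency = 0.1950 × 0.1509 ≈ 0.02943; observed = 19/1908 ≈ 0.00996.
Coefficient of coincidence = 0.00996/0.02943 ≈ 0.34; interference = 1 − 0.34 = 0.66.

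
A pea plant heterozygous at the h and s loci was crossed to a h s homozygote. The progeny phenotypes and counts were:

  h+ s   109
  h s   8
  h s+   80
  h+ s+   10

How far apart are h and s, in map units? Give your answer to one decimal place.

8.7 map units

The two most frequent classes, h+ s (109) and h s+ (80), are the parental types, so the F1 was h+ s / h s+.
The recombinant classes are h+ s+ and h s: 10 + 8 = 18.
Recombination frequency = 18/207 = 0.0870 ≈ 8.7%, i.e. 8.7 map units.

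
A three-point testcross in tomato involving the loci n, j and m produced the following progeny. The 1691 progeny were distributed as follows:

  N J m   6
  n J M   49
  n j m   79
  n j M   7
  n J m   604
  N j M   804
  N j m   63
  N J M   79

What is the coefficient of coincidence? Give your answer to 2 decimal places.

The two most frequent reciprocal classes, N j M and n J m, are the parental types, so the F1 was N j M / n J m.
The two rarest classes, n j M and N J m, are the double crossovers. Comparing them with the parentals, only the n allele has switched, so n is the middle locus and the order is m – n – j.
m–n: (112 + 13)/1691 = 0.0739; n–j: (158 + 13)/1691 = 0.1011.
Expected DCO frequency = 0.0739 × 0.1011 ≈ 0.00747; observed = 13/1691 ≈ 0.00769.
Coefficient of coincidence = 0.00769/0.00747 ≈ 1.03.

1.03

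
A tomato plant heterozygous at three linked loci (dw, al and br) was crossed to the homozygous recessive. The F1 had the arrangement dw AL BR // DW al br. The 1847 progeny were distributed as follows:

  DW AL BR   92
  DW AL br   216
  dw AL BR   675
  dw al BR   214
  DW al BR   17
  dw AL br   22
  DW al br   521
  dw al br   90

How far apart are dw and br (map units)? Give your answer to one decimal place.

The two rarest classes, dw AL br and DW al BR, are the double crossovers. Comparing them with the parentals, only the br allele has switched, so br is the middle locus and the order is dw – br – al.
Crossovers in the dw–br interval produce the single-crossover classes DW AL BR and dw al br (92 + 90 = 182) plus the double crossovers (39).
RF(dw–br) = (182 + 39) / 1847 = 221/1847 = 0.1197 → 12.0 map units.

12.0 map units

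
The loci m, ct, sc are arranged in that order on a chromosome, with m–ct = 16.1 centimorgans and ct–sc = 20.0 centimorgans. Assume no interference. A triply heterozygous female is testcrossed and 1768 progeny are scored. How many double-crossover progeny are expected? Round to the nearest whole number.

57

Map distances give recombination frequencies of 0.161 and 0.200 for the two intervals.
With no interference, expected double-crossover frequency = 0.161 × 0.200 = 0.03220.
Expected number = 0.03220 × 1768 = 56.93 ≈ 57.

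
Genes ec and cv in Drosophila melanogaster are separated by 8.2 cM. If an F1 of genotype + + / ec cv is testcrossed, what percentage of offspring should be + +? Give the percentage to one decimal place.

45.9%

A map distance of 8.2 cM corresponds to a recombination frequency of 0.082.
The F1 is + + / ec cv, so + + is a parental gamete class with expected frequency (1 − r)/2 = 0.918/2 = 0.4590.
That is 0.4590 = 45.9% of the progeny.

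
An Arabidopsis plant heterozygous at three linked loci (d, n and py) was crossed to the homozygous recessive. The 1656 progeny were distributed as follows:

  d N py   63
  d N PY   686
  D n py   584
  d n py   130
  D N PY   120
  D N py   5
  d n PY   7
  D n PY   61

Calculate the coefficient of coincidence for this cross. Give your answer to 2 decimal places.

The two most frequent reciprocal classes, d N PY and D n py, are the parental types, so the F1 was d N PY / D n py.
The two rarest classes, d n PY and D N py, are the double crossovers. Comparing them with the parentals, only the n allele has switched, so n is the middle locus and the order is d – n – py.
d–n: (250 + 12)/1656 = 0.1582; n–py: (124 + 12)/1656 = 0.0821.
Expected DCO frequency = 0.1582 × 0.0821 ≈ 0.01299; observed = 12/1656 ≈ 0.00725.
Coefficient of coincidence = 0.00725/0.01299 ≈ 0.56.

0.56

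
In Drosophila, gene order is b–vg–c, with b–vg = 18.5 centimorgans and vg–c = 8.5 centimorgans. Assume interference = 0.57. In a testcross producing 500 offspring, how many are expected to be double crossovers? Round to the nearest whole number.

3

Map distances give recombination frequencies of 0.185 and 0.085 for the two intervals.
With interference 0.57 (so coincidence = 0.43), expected double-crossover frequency = 0.185 × 0.085 × 0.43 = 0.00676.
Expected number = 0.00676 × 500 = 3.38 ≈ 3.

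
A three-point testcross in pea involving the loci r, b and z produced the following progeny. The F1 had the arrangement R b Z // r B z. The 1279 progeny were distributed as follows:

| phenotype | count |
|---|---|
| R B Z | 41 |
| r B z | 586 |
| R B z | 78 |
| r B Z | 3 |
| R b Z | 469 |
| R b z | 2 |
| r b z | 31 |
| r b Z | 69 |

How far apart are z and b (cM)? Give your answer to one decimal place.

6.0 cM

The two rarest classes, R b z and r B Z, are the double crossovers. Comparing them with the parentals, only the z allele has switched, so z is the middle locus and the order is r – z – b.
Crossovers in the z–b interval produce the single-crossover classes R B Z and r b z (41 + 31 = 72) plus the double crossovers (5).
RF(z–b) = (72 + 5) / 1279 = 77/1279 = 0.0602 → 6.0 cM.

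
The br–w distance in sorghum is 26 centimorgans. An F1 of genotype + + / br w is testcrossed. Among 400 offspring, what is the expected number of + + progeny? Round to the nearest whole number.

A map distance of 26 centimorgans corresponds to a recombination frequency of 0.260.
The F1 is + + / br w, so + + is a parental gamete class with expected frequency (1 − r)/2 = 0.740/2 = 0.3700.
Expected number = 0.3700 × 400 = 148.00 ≈ 148.

148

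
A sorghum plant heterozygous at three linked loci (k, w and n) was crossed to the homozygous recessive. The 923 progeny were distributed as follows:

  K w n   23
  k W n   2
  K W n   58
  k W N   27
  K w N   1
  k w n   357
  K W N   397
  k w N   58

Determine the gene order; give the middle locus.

The two most frequent reciprocal classes, K W N and k w n, are the parental types, so the F1 was K W N / k w n.
The two rarest classes, K w N and k W n, are the double crossovers. Comparing them with the parentals, only the w allele has switched, so w is the middle locus and the order is k – w – n.

w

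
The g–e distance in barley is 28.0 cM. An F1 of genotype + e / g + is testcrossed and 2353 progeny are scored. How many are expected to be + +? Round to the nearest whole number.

A map distance of 28.0 cM corresponds to a recombination frequency of 0.280.
The F1 is + e / g +, so + + is a recombinant gamete class with expected frequency r/2 = 0.280/2 = 0.1400.
Expected number = 0.1400 × 2353 = 329.42 ≈ 329.

329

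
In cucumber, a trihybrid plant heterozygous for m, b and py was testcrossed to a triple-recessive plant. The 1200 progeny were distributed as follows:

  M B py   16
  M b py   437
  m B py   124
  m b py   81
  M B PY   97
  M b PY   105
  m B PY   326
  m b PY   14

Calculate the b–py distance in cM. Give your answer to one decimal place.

The two most frequent reciprocal classes, m B PY and M b py, are the parental types, so the F1 was m B PY / M b py.
The two rarest classes, m b PY and M B py, are the double crossovers. Comparing them with the parentals, only the b allele has switched, so b is the middle locus and the order is m – b – py.
Crossovers in the b–py interval produce the single-crossover classes m B py and M b PY (124 + 105 = 229) plus the double crossovers (30).
RF(b–py) = (229 + 30) / 1200 = 259/1200 = 0.2158 → 21.6 cM.

21.6 cM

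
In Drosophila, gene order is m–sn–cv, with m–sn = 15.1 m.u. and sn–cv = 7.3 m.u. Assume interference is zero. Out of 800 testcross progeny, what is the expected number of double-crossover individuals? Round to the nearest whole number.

9

Map distances give recombination frequencies of 0.151 and 0.073 for the two intervals.
With no interference, expected double-crossover frequency = 0.151 × 0.073 = 0.01102.
Expected number = 0.01102 × 800 = 8.82 ≈ 9.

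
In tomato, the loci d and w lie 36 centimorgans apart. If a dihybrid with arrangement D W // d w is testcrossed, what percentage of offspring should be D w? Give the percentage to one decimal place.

18.0%

A map distance of 36 centimorgans corresponds to a recombination frequency of 0.360.
The F1 is D W / d w, so D w is a recombinant gamete class with expected frequency r/2 = 0.360/2 = 0.1800.
That is 0.1800 = 18.0% of the progeny.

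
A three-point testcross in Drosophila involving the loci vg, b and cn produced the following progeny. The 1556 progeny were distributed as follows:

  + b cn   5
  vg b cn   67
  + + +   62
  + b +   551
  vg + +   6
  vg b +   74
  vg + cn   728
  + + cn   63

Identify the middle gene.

The two most frequent reciprocal classes, + b + and vg + cn, are the parental types, so the F1 was + b + / vg + cn.
The two rarest classes, + b cn and vg + +, are the double crossovers. Comparing them with the parentals, only the cn allele has switched, so cn is the middle locus and the order is b – cn – vg.

cn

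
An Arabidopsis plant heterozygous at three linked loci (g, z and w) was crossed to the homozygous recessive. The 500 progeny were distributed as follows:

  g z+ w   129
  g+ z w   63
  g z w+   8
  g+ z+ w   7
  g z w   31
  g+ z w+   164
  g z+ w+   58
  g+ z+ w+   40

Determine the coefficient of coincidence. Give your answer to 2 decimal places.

The two most frequent reciprocal classes, g+ z w+ and g z+ w, are the parental types, so the F1 was g+ z w+ / g z+ w.
The two rarest classes, g z w+ and g+ z+ w, are the double crossovers. Comparing them with the parentals, only the g allele has switched, so g is the middle locus and the order is z – g – w.
z–g: (71 + 15)/500 = 0.1720; g–w: (121 + 15)/500 = 0.2720.
Expected DCO frequency = 0.1720 × 0.2720 ≈ 0.04678; observed = 15/500 ≈ 0.03000.
Coefficient of coincidence = 0.03000/0.04678 ≈ 0.64.

0.64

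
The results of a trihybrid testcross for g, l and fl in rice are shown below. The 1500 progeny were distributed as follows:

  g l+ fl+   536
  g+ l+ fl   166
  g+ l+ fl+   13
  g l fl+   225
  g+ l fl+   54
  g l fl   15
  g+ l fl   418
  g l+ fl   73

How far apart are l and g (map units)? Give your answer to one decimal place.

27.9 map units

The two most frequent reciprocal classes, g+ l fl and g l+ fl+, are the parental types, so the F1 was g+ l fl / g l+ fl+.
The two rarest classes, g l fl and g+ l+ fl+, are the double crossovers. Comparing them with the parentals, only the g allele has switched, so g is the middle locus and the order is l – g – fl.
Crossovers in the l–g interval produce the single-crossover classes g+ l+ fl and g l fl+ (166 + 225 = 391) plus the double crossovers (28).
RF(l–g) = (391 + 28) / 1500 = 419/1500 = 0.2793 → 27.9 map units.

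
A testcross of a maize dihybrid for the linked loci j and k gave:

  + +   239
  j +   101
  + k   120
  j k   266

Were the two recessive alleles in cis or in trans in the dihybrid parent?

cis

The two most frequent classes are + + (239) and j k (266); these are the parental (non-recombinant) types.
So the F1 carried + + on one chromosome and j k on the other — the recessive alleles are on the same chromosome (cis / coupling).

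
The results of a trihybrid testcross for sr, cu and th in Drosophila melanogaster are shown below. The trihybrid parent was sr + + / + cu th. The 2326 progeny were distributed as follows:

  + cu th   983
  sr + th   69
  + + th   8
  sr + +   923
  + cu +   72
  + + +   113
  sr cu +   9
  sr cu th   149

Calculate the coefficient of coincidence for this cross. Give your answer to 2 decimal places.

The two rarest classes, sr cu + and + + th, are the double crossovers. Comparing them with the parentals, only the cu allele has switched, so cu is the middle locus and the order is th – cu – sr.
th–cu: (141 + 17)/2326 = 0.0679; cu–sr: (262 + 17)/2326 = 0.1199.
Expected DCO frequency = 0.0679 × 0.1199 ≈ 0.00814; observed = 17/2326 ≈ 0.00731.
Coefficient of coincidence = 0.00731/0.00814 ≈ 0.90.

0.90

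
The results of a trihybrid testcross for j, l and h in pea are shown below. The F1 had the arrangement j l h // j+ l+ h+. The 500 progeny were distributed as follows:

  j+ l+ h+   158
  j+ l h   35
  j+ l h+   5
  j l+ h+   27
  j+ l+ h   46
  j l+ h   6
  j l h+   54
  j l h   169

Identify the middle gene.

The two rarest classes, j l+ h and j+ l h+, are the double crossovers. Comparing them with the parentals, only the l allele has switched, so l is the middle locus and the order is h – l – j.

l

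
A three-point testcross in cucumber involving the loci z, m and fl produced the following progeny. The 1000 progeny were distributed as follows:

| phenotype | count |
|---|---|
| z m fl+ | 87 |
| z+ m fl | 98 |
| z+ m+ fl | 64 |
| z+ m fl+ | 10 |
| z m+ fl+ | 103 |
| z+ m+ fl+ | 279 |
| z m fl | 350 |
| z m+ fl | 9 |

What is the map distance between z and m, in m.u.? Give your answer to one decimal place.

The two most frequent reciprocal classes, z+ m+ fl+ and z m fl, are the parental types, so the F1 was z+ m+ fl+ / z m fl.
The two rarest classes, z+ m fl+ and z m+ fl, are the double crossovers. Comparing them with the parentals, only the m allele has switched, so m is the middle locus and the order is fl – m – z.
Crossovers in the m–z interval produce the single-crossover classes z m+ fl+ and z+ m fl (103 + 98 = 201) plus the double crossovers (19).
RF(m–z) = (201 + 19) / 1000 = 220/1000 = 0.2200 → 22.0 m.u.

22.0 m.u.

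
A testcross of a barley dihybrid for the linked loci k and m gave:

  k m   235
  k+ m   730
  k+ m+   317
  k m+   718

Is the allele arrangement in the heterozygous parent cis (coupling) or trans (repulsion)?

trans

The two most frequent classes are k+ m (730) and k m+ (718); these are the parental (non-recombinant) types.
So the F1 carried k+ m on one chromosome and k m+ on the other — the recessive alleles are on opposite chromosomes (trans / repulsion).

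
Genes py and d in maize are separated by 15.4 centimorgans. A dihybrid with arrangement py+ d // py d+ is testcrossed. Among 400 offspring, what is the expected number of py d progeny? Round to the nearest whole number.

31

A map distance of 15.4 centimorgans corresponds to a recombination frequency of 0.154.
The F1 is py+ d / py d+, so py d is a recombinant gamete class with expected frequency r/2 = 0.154/2 = 0.0770.
Expected number = 0.0770 × 400 = 30.80 ≈ 31.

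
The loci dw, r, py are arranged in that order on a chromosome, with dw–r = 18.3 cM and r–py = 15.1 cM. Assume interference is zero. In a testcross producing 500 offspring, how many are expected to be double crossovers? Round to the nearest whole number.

Map distances give recombination frequencies of 0.183 and 0.151 for the two intervals.
With no interference, expected double-crossover frequency = 0.183 × 0.151 = 0.02763.
Expected number = 0.02763 × 500 = 13.82 ≈ 14.

14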